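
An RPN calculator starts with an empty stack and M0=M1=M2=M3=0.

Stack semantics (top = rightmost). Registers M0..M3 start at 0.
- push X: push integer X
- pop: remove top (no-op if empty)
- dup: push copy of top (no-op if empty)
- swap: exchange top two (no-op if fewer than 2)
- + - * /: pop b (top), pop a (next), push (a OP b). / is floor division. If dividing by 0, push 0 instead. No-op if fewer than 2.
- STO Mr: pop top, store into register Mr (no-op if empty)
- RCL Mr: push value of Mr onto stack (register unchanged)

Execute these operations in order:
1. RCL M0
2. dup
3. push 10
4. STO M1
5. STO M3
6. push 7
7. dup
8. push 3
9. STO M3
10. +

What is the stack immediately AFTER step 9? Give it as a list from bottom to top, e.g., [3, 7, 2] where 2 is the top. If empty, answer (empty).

After op 1 (RCL M0): stack=[0] mem=[0,0,0,0]
After op 2 (dup): stack=[0,0] mem=[0,0,0,0]
After op 3 (push 10): stack=[0,0,10] mem=[0,0,0,0]
After op 4 (STO M1): stack=[0,0] mem=[0,10,0,0]
After op 5 (STO M3): stack=[0] mem=[0,10,0,0]
After op 6 (push 7): stack=[0,7] mem=[0,10,0,0]
After op 7 (dup): stack=[0,7,7] mem=[0,10,0,0]
After op 8 (push 3): stack=[0,7,7,3] mem=[0,10,0,0]
After op 9 (STO M3): stack=[0,7,7] mem=[0,10,0,3]

[0, 7, 7]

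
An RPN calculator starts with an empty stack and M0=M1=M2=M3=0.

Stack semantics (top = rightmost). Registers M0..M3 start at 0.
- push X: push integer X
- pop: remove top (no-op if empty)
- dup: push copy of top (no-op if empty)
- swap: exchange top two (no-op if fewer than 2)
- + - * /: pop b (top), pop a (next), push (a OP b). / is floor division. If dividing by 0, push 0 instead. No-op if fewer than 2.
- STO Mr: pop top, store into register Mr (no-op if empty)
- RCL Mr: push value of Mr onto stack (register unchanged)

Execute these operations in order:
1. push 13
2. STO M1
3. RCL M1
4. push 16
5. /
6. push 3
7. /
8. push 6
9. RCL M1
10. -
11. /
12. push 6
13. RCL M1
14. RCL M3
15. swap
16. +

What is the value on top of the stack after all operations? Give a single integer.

Answer: 13

Derivation:
After op 1 (push 13): stack=[13] mem=[0,0,0,0]
After op 2 (STO M1): stack=[empty] mem=[0,13,0,0]
After op 3 (RCL M1): stack=[13] mem=[0,13,0,0]
After op 4 (push 16): stack=[13,16] mem=[0,13,0,0]
After op 5 (/): stack=[0] mem=[0,13,0,0]
After op 6 (push 3): stack=[0,3] mem=[0,13,0,0]
After op 7 (/): stack=[0] mem=[0,13,0,0]
After op 8 (push 6): stack=[0,6] mem=[0,13,0,0]
After op 9 (RCL M1): stack=[0,6,13] mem=[0,13,0,0]
After op 10 (-): stack=[0,-7] mem=[0,13,0,0]
After op 11 (/): stack=[0] mem=[0,13,0,0]
After op 12 (push 6): stack=[0,6] mem=[0,13,0,0]
After op 13 (RCL M1): stack=[0,6,13] mem=[0,13,0,0]
After op 14 (RCL M3): stack=[0,6,13,0] mem=[0,13,0,0]
After op 15 (swap): stack=[0,6,0,13] mem=[0,13,0,0]
After op 16 (+): stack=[0,6,13] mem=[0,13,0,0]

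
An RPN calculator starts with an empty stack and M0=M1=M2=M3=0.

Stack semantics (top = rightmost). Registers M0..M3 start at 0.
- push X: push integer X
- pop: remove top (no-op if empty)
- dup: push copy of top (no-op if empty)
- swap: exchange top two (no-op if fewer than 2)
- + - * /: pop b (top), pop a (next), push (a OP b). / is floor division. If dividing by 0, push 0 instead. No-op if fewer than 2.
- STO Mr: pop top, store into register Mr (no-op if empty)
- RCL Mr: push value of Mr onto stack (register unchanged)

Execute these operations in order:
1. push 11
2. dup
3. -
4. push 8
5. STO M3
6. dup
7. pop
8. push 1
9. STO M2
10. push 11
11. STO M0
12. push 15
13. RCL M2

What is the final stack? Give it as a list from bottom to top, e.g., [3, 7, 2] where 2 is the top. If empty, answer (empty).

After op 1 (push 11): stack=[11] mem=[0,0,0,0]
After op 2 (dup): stack=[11,11] mem=[0,0,0,0]
After op 3 (-): stack=[0] mem=[0,0,0,0]
After op 4 (push 8): stack=[0,8] mem=[0,0,0,0]
After op 5 (STO M3): stack=[0] mem=[0,0,0,8]
After op 6 (dup): stack=[0,0] mem=[0,0,0,8]
After op 7 (pop): stack=[0] mem=[0,0,0,8]
After op 8 (push 1): stack=[0,1] mem=[0,0,0,8]
After op 9 (STO M2): stack=[0] mem=[0,0,1,8]
After op 10 (push 11): stack=[0,11] mem=[0,0,1,8]
After op 11 (STO M0): stack=[0] mem=[11,0,1,8]
After op 12 (push 15): stack=[0,15] mem=[11,0,1,8]
After op 13 (RCL M2): stack=[0,15,1] mem=[11,0,1,8]

Answer: [0, 15, 1]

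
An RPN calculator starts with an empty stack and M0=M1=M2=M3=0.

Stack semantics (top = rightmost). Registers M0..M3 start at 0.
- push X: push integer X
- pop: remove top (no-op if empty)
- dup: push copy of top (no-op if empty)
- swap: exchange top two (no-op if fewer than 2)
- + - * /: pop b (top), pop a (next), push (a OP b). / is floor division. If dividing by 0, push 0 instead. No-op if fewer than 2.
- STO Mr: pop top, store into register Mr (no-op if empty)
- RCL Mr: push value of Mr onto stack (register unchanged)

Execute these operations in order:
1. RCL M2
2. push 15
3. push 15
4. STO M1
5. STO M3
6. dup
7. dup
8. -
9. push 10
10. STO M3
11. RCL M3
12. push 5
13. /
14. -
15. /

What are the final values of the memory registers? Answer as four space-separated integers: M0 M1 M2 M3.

After op 1 (RCL M2): stack=[0] mem=[0,0,0,0]
After op 2 (push 15): stack=[0,15] mem=[0,0,0,0]
After op 3 (push 15): stack=[0,15,15] mem=[0,0,0,0]
After op 4 (STO M1): stack=[0,15] mem=[0,15,0,0]
After op 5 (STO M3): stack=[0] mem=[0,15,0,15]
After op 6 (dup): stack=[0,0] mem=[0,15,0,15]
After op 7 (dup): stack=[0,0,0] mem=[0,15,0,15]
After op 8 (-): stack=[0,0] mem=[0,15,0,15]
After op 9 (push 10): stack=[0,0,10] mem=[0,15,0,15]
After op 10 (STO M3): stack=[0,0] mem=[0,15,0,10]
After op 11 (RCL M3): stack=[0,0,10] mem=[0,15,0,10]
After op 12 (push 5): stack=[0,0,10,5] mem=[0,15,0,10]
After op 13 (/): stack=[0,0,2] mem=[0,15,0,10]
After op 14 (-): stack=[0,-2] mem=[0,15,0,10]
After op 15 (/): stack=[0] mem=[0,15,0,10]

Answer: 0 15 0 10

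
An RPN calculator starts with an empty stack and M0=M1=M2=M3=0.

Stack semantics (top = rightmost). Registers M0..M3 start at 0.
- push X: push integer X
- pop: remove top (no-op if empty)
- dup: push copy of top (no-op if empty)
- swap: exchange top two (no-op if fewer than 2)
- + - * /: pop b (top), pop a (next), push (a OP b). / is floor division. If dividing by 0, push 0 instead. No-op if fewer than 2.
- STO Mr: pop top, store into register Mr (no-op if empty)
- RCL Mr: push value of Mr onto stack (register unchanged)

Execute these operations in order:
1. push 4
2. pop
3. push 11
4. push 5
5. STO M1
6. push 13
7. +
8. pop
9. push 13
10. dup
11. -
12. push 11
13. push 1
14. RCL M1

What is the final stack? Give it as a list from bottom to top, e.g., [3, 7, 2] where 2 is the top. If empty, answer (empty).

After op 1 (push 4): stack=[4] mem=[0,0,0,0]
After op 2 (pop): stack=[empty] mem=[0,0,0,0]
After op 3 (push 11): stack=[11] mem=[0,0,0,0]
After op 4 (push 5): stack=[11,5] mem=[0,0,0,0]
After op 5 (STO M1): stack=[11] mem=[0,5,0,0]
After op 6 (push 13): stack=[11,13] mem=[0,5,0,0]
After op 7 (+): stack=[24] mem=[0,5,0,0]
After op 8 (pop): stack=[empty] mem=[0,5,0,0]
After op 9 (push 13): stack=[13] mem=[0,5,0,0]
After op 10 (dup): stack=[13,13] mem=[0,5,0,0]
After op 11 (-): stack=[0] mem=[0,5,0,0]
After op 12 (push 11): stack=[0,11] mem=[0,5,0,0]
After op 13 (push 1): stack=[0,11,1] mem=[0,5,0,0]
After op 14 (RCL M1): stack=[0,11,1,5] mem=[0,5,0,0]

Answer: [0, 11, 1, 5]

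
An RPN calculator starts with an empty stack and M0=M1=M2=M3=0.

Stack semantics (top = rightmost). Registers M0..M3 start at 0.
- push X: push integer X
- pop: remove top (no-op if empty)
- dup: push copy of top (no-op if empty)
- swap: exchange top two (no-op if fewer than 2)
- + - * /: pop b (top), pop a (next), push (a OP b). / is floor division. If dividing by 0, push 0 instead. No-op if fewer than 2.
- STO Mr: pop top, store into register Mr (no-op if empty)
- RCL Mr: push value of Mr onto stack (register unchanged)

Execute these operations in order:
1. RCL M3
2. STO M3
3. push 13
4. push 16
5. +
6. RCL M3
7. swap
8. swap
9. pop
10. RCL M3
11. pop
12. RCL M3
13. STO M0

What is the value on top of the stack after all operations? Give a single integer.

After op 1 (RCL M3): stack=[0] mem=[0,0,0,0]
After op 2 (STO M3): stack=[empty] mem=[0,0,0,0]
After op 3 (push 13): stack=[13] mem=[0,0,0,0]
After op 4 (push 16): stack=[13,16] mem=[0,0,0,0]
After op 5 (+): stack=[29] mem=[0,0,0,0]
After op 6 (RCL M3): stack=[29,0] mem=[0,0,0,0]
After op 7 (swap): stack=[0,29] mem=[0,0,0,0]
After op 8 (swap): stack=[29,0] mem=[0,0,0,0]
After op 9 (pop): stack=[29] mem=[0,0,0,0]
After op 10 (RCL M3): stack=[29,0] mem=[0,0,0,0]
After op 11 (pop): stack=[29] mem=[0,0,0,0]
After op 12 (RCL M3): stack=[29,0] mem=[0,0,0,0]
After op 13 (STO M0): stack=[29] mem=[0,0,0,0]

Answer: 29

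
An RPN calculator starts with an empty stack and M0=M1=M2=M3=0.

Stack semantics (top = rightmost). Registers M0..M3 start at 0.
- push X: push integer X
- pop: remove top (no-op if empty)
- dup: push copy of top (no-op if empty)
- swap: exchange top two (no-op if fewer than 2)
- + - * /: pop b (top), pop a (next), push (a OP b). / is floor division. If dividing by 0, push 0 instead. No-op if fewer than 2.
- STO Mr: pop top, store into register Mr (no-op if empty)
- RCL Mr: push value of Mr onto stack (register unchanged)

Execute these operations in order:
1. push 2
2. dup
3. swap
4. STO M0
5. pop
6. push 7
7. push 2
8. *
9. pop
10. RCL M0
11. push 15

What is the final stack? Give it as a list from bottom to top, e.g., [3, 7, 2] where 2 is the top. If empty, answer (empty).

Answer: [2, 15]

Derivation:
After op 1 (push 2): stack=[2] mem=[0,0,0,0]
After op 2 (dup): stack=[2,2] mem=[0,0,0,0]
After op 3 (swap): stack=[2,2] mem=[0,0,0,0]
After op 4 (STO M0): stack=[2] mem=[2,0,0,0]
After op 5 (pop): stack=[empty] mem=[2,0,0,0]
After op 6 (push 7): stack=[7] mem=[2,0,0,0]
After op 7 (push 2): stack=[7,2] mem=[2,0,0,0]
After op 8 (*): stack=[14] mem=[2,0,0,0]
After op 9 (pop): stack=[empty] mem=[2,0,0,0]
After op 10 (RCL M0): stack=[2] mem=[2,0,0,0]
After op 11 (push 15): stack=[2,15] mem=[2,0,0,0]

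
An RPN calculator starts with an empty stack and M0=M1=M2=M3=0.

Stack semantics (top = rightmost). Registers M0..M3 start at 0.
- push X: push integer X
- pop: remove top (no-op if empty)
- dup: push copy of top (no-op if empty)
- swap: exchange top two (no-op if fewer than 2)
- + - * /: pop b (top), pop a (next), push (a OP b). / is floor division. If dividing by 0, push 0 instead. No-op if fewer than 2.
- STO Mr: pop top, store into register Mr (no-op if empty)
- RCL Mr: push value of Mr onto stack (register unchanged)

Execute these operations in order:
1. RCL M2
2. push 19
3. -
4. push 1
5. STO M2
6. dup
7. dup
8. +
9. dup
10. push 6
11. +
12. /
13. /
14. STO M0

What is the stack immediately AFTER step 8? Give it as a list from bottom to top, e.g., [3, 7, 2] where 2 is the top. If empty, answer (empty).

After op 1 (RCL M2): stack=[0] mem=[0,0,0,0]
After op 2 (push 19): stack=[0,19] mem=[0,0,0,0]
After op 3 (-): stack=[-19] mem=[0,0,0,0]
After op 4 (push 1): stack=[-19,1] mem=[0,0,0,0]
After op 5 (STO M2): stack=[-19] mem=[0,0,1,0]
After op 6 (dup): stack=[-19,-19] mem=[0,0,1,0]
After op 7 (dup): stack=[-19,-19,-19] mem=[0,0,1,0]
After op 8 (+): stack=[-19,-38] mem=[0,0,1,0]

[-19, -38]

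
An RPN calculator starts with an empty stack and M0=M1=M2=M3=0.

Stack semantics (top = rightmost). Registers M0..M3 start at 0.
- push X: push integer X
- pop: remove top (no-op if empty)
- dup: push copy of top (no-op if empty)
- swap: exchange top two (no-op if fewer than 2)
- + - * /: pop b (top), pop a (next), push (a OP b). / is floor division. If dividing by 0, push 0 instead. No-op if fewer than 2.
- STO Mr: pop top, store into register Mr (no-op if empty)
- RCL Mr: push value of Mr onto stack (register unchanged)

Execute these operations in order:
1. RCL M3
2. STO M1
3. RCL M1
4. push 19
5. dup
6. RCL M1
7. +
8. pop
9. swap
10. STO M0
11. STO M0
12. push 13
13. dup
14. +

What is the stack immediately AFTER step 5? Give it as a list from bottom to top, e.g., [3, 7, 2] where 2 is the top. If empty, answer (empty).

After op 1 (RCL M3): stack=[0] mem=[0,0,0,0]
After op 2 (STO M1): stack=[empty] mem=[0,0,0,0]
After op 3 (RCL M1): stack=[0] mem=[0,0,0,0]
After op 4 (push 19): stack=[0,19] mem=[0,0,0,0]
After op 5 (dup): stack=[0,19,19] mem=[0,0,0,0]

[0, 19, 19]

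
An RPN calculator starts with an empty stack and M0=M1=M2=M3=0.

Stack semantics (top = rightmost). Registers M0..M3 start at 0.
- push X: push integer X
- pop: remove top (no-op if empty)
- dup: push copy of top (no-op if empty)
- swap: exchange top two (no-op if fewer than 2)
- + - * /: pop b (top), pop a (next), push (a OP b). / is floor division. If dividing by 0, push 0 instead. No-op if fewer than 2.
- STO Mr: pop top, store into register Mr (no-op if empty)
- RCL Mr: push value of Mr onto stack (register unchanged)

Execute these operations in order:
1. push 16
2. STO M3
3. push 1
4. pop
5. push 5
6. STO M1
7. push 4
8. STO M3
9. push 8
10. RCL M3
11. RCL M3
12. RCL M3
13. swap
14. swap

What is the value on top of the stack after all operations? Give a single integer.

Answer: 4

Derivation:
After op 1 (push 16): stack=[16] mem=[0,0,0,0]
After op 2 (STO M3): stack=[empty] mem=[0,0,0,16]
After op 3 (push 1): stack=[1] mem=[0,0,0,16]
After op 4 (pop): stack=[empty] mem=[0,0,0,16]
After op 5 (push 5): stack=[5] mem=[0,0,0,16]
After op 6 (STO M1): stack=[empty] mem=[0,5,0,16]
After op 7 (push 4): stack=[4] mem=[0,5,0,16]
After op 8 (STO M3): stack=[empty] mem=[0,5,0,4]
After op 9 (push 8): stack=[8] mem=[0,5,0,4]
After op 10 (RCL M3): stack=[8,4] mem=[0,5,0,4]
After op 11 (RCL M3): stack=[8,4,4] mem=[0,5,0,4]
After op 12 (RCL M3): stack=[8,4,4,4] mem=[0,5,0,4]
After op 13 (swap): stack=[8,4,4,4] mem=[0,5,0,4]
After op 14 (swap): stack=[8,4,4,4] mem=[0,5,0,4]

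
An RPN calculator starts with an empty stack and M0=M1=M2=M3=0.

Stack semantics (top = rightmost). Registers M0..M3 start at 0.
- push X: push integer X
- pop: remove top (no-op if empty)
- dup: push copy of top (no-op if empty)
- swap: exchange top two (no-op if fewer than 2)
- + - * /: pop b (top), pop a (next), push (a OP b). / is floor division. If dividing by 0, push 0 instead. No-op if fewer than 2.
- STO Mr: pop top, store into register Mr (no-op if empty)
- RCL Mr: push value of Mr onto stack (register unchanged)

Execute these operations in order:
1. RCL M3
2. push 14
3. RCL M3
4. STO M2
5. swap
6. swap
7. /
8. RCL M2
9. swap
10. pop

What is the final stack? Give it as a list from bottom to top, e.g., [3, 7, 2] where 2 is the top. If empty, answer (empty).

After op 1 (RCL M3): stack=[0] mem=[0,0,0,0]
After op 2 (push 14): stack=[0,14] mem=[0,0,0,0]
After op 3 (RCL M3): stack=[0,14,0] mem=[0,0,0,0]
After op 4 (STO M2): stack=[0,14] mem=[0,0,0,0]
After op 5 (swap): stack=[14,0] mem=[0,0,0,0]
After op 6 (swap): stack=[0,14] mem=[0,0,0,0]
After op 7 (/): stack=[0] mem=[0,0,0,0]
After op 8 (RCL M2): stack=[0,0] mem=[0,0,0,0]
After op 9 (swap): stack=[0,0] mem=[0,0,0,0]
After op 10 (pop): stack=[0] mem=[0,0,0,0]

Answer: [0]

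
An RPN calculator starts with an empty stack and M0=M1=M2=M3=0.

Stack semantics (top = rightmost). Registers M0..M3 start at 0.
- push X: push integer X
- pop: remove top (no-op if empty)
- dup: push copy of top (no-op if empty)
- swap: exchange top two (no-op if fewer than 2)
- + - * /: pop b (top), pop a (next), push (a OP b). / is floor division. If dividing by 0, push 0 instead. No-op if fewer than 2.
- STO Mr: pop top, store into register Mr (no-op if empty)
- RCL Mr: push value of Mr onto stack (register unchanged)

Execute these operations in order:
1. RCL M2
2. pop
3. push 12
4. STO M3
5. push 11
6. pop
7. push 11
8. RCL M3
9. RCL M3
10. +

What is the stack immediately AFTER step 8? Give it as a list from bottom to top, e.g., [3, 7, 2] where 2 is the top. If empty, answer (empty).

After op 1 (RCL M2): stack=[0] mem=[0,0,0,0]
After op 2 (pop): stack=[empty] mem=[0,0,0,0]
After op 3 (push 12): stack=[12] mem=[0,0,0,0]
After op 4 (STO M3): stack=[empty] mem=[0,0,0,12]
After op 5 (push 11): stack=[11] mem=[0,0,0,12]
After op 6 (pop): stack=[empty] mem=[0,0,0,12]
After op 7 (push 11): stack=[11] mem=[0,0,0,12]
After op 8 (RCL M3): stack=[11,12] mem=[0,0,0,12]

[11, 12]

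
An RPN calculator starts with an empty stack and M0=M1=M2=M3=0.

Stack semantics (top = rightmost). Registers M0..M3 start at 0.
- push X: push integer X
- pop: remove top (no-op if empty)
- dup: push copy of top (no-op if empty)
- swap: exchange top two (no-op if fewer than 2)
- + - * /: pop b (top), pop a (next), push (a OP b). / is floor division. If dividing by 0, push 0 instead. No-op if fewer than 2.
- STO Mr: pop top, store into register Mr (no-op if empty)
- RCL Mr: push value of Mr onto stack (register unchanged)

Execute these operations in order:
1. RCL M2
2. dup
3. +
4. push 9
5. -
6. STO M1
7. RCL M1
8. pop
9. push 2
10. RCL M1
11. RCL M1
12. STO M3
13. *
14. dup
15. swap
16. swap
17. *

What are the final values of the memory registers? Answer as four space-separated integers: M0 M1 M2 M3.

After op 1 (RCL M2): stack=[0] mem=[0,0,0,0]
After op 2 (dup): stack=[0,0] mem=[0,0,0,0]
After op 3 (+): stack=[0] mem=[0,0,0,0]
After op 4 (push 9): stack=[0,9] mem=[0,0,0,0]
After op 5 (-): stack=[-9] mem=[0,0,0,0]
After op 6 (STO M1): stack=[empty] mem=[0,-9,0,0]
After op 7 (RCL M1): stack=[-9] mem=[0,-9,0,0]
After op 8 (pop): stack=[empty] mem=[0,-9,0,0]
After op 9 (push 2): stack=[2] mem=[0,-9,0,0]
After op 10 (RCL M1): stack=[2,-9] mem=[0,-9,0,0]
After op 11 (RCL M1): stack=[2,-9,-9] mem=[0,-9,0,0]
After op 12 (STO M3): stack=[2,-9] mem=[0,-9,0,-9]
After op 13 (*): stack=[-18] mem=[0,-9,0,-9]
After op 14 (dup): stack=[-18,-18] mem=[0,-9,0,-9]
After op 15 (swap): stack=[-18,-18] mem=[0,-9,0,-9]
After op 16 (swap): stack=[-18,-18] mem=[0,-9,0,-9]
After op 17 (*): stack=[324] mem=[0,-9,0,-9]

Answer: 0 -9 0 -9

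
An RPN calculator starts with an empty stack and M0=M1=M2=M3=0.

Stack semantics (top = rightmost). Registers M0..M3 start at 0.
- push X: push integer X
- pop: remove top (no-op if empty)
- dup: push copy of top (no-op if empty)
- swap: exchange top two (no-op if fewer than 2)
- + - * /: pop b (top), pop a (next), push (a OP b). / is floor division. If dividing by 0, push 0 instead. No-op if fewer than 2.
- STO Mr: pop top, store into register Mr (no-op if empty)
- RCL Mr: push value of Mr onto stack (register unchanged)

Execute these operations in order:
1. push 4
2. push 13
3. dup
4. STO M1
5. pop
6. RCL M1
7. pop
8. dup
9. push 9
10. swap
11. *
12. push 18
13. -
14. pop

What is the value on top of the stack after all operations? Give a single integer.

Answer: 4

Derivation:
After op 1 (push 4): stack=[4] mem=[0,0,0,0]
After op 2 (push 13): stack=[4,13] mem=[0,0,0,0]
After op 3 (dup): stack=[4,13,13] mem=[0,0,0,0]
After op 4 (STO M1): stack=[4,13] mem=[0,13,0,0]
After op 5 (pop): stack=[4] mem=[0,13,0,0]
After op 6 (RCL M1): stack=[4,13] mem=[0,13,0,0]
After op 7 (pop): stack=[4] mem=[0,13,0,0]
After op 8 (dup): stack=[4,4] mem=[0,13,0,0]
After op 9 (push 9): stack=[4,4,9] mem=[0,13,0,0]
After op 10 (swap): stack=[4,9,4] mem=[0,13,0,0]
After op 11 (*): stack=[4,36] mem=[0,13,0,0]
After op 12 (push 18): stack=[4,36,18] mem=[0,13,0,0]
After op 13 (-): stack=[4,18] mem=[0,13,0,0]
After op 14 (pop): stack=[4] mem=[0,13,0,0]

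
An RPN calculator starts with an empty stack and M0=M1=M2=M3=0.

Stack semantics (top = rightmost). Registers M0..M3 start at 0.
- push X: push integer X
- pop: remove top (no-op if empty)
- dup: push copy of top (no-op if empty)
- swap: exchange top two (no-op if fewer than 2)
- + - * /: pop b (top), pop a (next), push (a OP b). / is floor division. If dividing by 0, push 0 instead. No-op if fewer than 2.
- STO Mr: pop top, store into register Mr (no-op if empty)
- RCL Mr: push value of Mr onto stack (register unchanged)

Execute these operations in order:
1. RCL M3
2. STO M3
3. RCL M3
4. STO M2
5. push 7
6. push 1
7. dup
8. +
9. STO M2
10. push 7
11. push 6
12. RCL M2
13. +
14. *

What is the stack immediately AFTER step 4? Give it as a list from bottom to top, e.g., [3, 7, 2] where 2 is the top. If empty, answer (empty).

After op 1 (RCL M3): stack=[0] mem=[0,0,0,0]
After op 2 (STO M3): stack=[empty] mem=[0,0,0,0]
After op 3 (RCL M3): stack=[0] mem=[0,0,0,0]
After op 4 (STO M2): stack=[empty] mem=[0,0,0,0]

(empty)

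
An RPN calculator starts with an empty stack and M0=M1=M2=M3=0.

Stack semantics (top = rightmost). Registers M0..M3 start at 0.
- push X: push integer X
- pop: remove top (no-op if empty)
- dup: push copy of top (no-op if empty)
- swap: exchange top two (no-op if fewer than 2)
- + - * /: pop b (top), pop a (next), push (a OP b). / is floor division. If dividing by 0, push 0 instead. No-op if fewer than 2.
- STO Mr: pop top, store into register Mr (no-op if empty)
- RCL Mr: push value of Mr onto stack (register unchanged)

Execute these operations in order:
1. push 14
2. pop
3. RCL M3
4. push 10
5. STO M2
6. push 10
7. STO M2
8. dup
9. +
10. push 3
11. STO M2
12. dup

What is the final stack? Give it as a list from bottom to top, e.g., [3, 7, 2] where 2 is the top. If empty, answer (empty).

Answer: [0, 0]

Derivation:
After op 1 (push 14): stack=[14] mem=[0,0,0,0]
After op 2 (pop): stack=[empty] mem=[0,0,0,0]
After op 3 (RCL M3): stack=[0] mem=[0,0,0,0]
After op 4 (push 10): stack=[0,10] mem=[0,0,0,0]
After op 5 (STO M2): stack=[0] mem=[0,0,10,0]
After op 6 (push 10): stack=[0,10] mem=[0,0,10,0]
After op 7 (STO M2): stack=[0] mem=[0,0,10,0]
After op 8 (dup): stack=[0,0] mem=[0,0,10,0]
After op 9 (+): stack=[0] mem=[0,0,10,0]
After op 10 (push 3): stack=[0,3] mem=[0,0,10,0]
After op 11 (STO M2): stack=[0] mem=[0,0,3,0]
After op 12 (dup): stack=[0,0] mem=[0,0,3,0]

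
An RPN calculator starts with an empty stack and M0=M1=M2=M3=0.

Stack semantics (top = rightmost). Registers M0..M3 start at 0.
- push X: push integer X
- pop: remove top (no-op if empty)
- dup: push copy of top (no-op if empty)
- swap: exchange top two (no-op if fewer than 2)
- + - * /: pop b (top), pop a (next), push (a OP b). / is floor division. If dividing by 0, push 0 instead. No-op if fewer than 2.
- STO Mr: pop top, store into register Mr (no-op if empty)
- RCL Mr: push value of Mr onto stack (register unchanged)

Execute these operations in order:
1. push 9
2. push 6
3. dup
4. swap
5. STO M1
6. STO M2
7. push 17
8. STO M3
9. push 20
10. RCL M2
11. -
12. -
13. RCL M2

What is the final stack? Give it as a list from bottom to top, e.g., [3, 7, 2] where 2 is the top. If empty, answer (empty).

Answer: [-5, 6]

Derivation:
After op 1 (push 9): stack=[9] mem=[0,0,0,0]
After op 2 (push 6): stack=[9,6] mem=[0,0,0,0]
After op 3 (dup): stack=[9,6,6] mem=[0,0,0,0]
After op 4 (swap): stack=[9,6,6] mem=[0,0,0,0]
After op 5 (STO M1): stack=[9,6] mem=[0,6,0,0]
After op 6 (STO M2): stack=[9] mem=[0,6,6,0]
After op 7 (push 17): stack=[9,17] mem=[0,6,6,0]
After op 8 (STO M3): stack=[9] mem=[0,6,6,17]
After op 9 (push 20): stack=[9,20] mem=[0,6,6,17]
After op 10 (RCL M2): stack=[9,20,6] mem=[0,6,6,17]
After op 11 (-): stack=[9,14] mem=[0,6,6,17]
After op 12 (-): stack=[-5] mem=[0,6,6,17]
After op 13 (RCL M2): stack=[-5,6] mem=[0,6,6,17]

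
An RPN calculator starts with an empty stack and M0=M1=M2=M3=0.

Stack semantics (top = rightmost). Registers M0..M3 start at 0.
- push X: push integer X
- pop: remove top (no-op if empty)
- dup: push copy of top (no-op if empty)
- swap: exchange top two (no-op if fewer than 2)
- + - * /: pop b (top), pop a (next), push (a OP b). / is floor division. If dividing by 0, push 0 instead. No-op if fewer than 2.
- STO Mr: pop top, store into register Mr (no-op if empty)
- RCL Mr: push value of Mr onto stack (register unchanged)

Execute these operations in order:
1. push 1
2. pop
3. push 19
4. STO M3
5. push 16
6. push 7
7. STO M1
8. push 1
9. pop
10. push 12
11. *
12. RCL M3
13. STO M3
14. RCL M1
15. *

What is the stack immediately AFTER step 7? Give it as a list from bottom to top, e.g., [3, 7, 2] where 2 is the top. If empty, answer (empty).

After op 1 (push 1): stack=[1] mem=[0,0,0,0]
After op 2 (pop): stack=[empty] mem=[0,0,0,0]
After op 3 (push 19): stack=[19] mem=[0,0,0,0]
After op 4 (STO M3): stack=[empty] mem=[0,0,0,19]
After op 5 (push 16): stack=[16] mem=[0,0,0,19]
After op 6 (push 7): stack=[16,7] mem=[0,0,0,19]
After op 7 (STO M1): stack=[16] mem=[0,7,0,19]

[16]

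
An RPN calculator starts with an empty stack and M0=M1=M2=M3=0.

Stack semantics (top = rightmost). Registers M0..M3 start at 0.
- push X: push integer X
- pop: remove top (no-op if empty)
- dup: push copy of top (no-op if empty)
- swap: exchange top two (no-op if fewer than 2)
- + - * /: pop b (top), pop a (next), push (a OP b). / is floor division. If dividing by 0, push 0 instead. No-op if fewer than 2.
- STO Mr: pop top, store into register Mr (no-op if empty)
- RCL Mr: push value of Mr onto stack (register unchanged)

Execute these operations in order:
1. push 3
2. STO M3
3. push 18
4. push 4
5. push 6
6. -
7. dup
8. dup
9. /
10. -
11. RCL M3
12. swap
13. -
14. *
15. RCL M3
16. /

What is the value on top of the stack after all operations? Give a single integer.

Answer: 36

Derivation:
After op 1 (push 3): stack=[3] mem=[0,0,0,0]
After op 2 (STO M3): stack=[empty] mem=[0,0,0,3]
After op 3 (push 18): stack=[18] mem=[0,0,0,3]
After op 4 (push 4): stack=[18,4] mem=[0,0,0,3]
After op 5 (push 6): stack=[18,4,6] mem=[0,0,0,3]
After op 6 (-): stack=[18,-2] mem=[0,0,0,3]
After op 7 (dup): stack=[18,-2,-2] mem=[0,0,0,3]
After op 8 (dup): stack=[18,-2,-2,-2] mem=[0,0,0,3]
After op 9 (/): stack=[18,-2,1] mem=[0,0,0,3]
After op 10 (-): stack=[18,-3] mem=[0,0,0,3]
After op 11 (RCL M3): stack=[18,-3,3] mem=[0,0,0,3]
After op 12 (swap): stack=[18,3,-3] mem=[0,0,0,3]
After op 13 (-): stack=[18,6] mem=[0,0,0,3]
After op 14 (*): stack=[108] mem=[0,0,0,3]
After op 15 (RCL M3): stack=[108,3] mem=[0,0,0,3]
After op 16 (/): stack=[36] mem=[0,0,0,3]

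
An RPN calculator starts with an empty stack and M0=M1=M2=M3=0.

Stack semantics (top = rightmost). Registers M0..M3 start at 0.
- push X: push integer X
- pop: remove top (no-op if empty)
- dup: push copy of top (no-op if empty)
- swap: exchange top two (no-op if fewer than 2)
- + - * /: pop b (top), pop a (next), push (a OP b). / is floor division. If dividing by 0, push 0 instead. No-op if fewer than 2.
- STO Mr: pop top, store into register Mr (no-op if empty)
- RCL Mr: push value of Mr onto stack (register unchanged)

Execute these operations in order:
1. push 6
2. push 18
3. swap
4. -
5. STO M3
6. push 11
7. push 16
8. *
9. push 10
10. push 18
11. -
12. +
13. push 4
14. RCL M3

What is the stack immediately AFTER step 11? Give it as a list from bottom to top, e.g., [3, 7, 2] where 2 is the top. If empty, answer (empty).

After op 1 (push 6): stack=[6] mem=[0,0,0,0]
After op 2 (push 18): stack=[6,18] mem=[0,0,0,0]
After op 3 (swap): stack=[18,6] mem=[0,0,0,0]
After op 4 (-): stack=[12] mem=[0,0,0,0]
After op 5 (STO M3): stack=[empty] mem=[0,0,0,12]
After op 6 (push 11): stack=[11] mem=[0,0,0,12]
After op 7 (push 16): stack=[11,16] mem=[0,0,0,12]
After op 8 (*): stack=[176] mem=[0,0,0,12]
After op 9 (push 10): stack=[176,10] mem=[0,0,0,12]
After op 10 (push 18): stack=[176,10,18] mem=[0,0,0,12]
After op 11 (-): stack=[176,-8] mem=[0,0,0,12]

[176, -8]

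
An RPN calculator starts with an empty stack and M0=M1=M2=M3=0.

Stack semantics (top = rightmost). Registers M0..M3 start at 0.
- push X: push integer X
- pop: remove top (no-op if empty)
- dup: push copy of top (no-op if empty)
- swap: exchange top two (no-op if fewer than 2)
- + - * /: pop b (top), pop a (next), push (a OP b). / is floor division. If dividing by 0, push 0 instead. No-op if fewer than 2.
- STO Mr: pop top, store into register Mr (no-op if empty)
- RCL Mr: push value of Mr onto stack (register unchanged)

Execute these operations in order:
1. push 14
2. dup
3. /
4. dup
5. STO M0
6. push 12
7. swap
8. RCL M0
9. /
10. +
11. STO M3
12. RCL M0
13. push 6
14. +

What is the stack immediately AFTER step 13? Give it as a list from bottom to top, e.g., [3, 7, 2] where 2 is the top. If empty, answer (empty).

After op 1 (push 14): stack=[14] mem=[0,0,0,0]
After op 2 (dup): stack=[14,14] mem=[0,0,0,0]
After op 3 (/): stack=[1] mem=[0,0,0,0]
After op 4 (dup): stack=[1,1] mem=[0,0,0,0]
After op 5 (STO M0): stack=[1] mem=[1,0,0,0]
After op 6 (push 12): stack=[1,12] mem=[1,0,0,0]
After op 7 (swap): stack=[12,1] mem=[1,0,0,0]
After op 8 (RCL M0): stack=[12,1,1] mem=[1,0,0,0]
After op 9 (/): stack=[12,1] mem=[1,0,0,0]
After op 10 (+): stack=[13] mem=[1,0,0,0]
After op 11 (STO M3): stack=[empty] mem=[1,0,0,13]
After op 12 (RCL M0): stack=[1] mem=[1,0,0,13]
After op 13 (push 6): stack=[1,6] mem=[1,0,0,13]

[1, 6]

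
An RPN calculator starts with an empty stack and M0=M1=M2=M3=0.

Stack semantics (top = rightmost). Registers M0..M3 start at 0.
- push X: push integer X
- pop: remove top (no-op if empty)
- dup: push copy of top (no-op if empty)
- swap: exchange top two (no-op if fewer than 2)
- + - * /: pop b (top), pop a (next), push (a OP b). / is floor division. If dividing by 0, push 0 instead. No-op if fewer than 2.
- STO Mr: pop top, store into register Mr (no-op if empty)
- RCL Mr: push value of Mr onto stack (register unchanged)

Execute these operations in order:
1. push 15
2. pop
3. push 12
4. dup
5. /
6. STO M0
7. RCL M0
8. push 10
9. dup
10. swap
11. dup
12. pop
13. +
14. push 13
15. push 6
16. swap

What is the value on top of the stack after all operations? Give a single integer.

Answer: 13

Derivation:
After op 1 (push 15): stack=[15] mem=[0,0,0,0]
After op 2 (pop): stack=[empty] mem=[0,0,0,0]
After op 3 (push 12): stack=[12] mem=[0,0,0,0]
After op 4 (dup): stack=[12,12] mem=[0,0,0,0]
After op 5 (/): stack=[1] mem=[0,0,0,0]
After op 6 (STO M0): stack=[empty] mem=[1,0,0,0]
After op 7 (RCL M0): stack=[1] mem=[1,0,0,0]
After op 8 (push 10): stack=[1,10] mem=[1,0,0,0]
After op 9 (dup): stack=[1,10,10] mem=[1,0,0,0]
After op 10 (swap): stack=[1,10,10] mem=[1,0,0,0]
After op 11 (dup): stack=[1,10,10,10] mem=[1,0,0,0]
After op 12 (pop): stack=[1,10,10] mem=[1,0,0,0]
After op 13 (+): stack=[1,20] mem=[1,0,0,0]
After op 14 (push 13): stack=[1,20,13] mem=[1,0,0,0]
After op 15 (push 6): stack=[1,20,13,6] mem=[1,0,0,0]
After op 16 (swap): stack=[1,20,6,13] mem=[1,0,0,0]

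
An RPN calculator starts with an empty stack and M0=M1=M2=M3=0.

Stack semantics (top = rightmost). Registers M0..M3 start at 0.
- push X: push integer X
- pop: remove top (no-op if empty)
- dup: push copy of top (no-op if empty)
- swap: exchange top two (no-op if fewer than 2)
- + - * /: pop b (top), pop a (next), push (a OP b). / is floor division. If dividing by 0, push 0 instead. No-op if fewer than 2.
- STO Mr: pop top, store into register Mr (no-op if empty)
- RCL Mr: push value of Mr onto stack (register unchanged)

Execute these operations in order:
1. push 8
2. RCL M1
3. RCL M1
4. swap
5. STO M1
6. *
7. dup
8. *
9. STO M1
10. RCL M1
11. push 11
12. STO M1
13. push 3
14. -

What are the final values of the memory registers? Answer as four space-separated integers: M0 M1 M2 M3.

After op 1 (push 8): stack=[8] mem=[0,0,0,0]
After op 2 (RCL M1): stack=[8,0] mem=[0,0,0,0]
After op 3 (RCL M1): stack=[8,0,0] mem=[0,0,0,0]
After op 4 (swap): stack=[8,0,0] mem=[0,0,0,0]
After op 5 (STO M1): stack=[8,0] mem=[0,0,0,0]
After op 6 (*): stack=[0] mem=[0,0,0,0]
After op 7 (dup): stack=[0,0] mem=[0,0,0,0]
After op 8 (*): stack=[0] mem=[0,0,0,0]
After op 9 (STO M1): stack=[empty] mem=[0,0,0,0]
After op 10 (RCL M1): stack=[0] mem=[0,0,0,0]
After op 11 (push 11): stack=[0,11] mem=[0,0,0,0]
After op 12 (STO M1): stack=[0] mem=[0,11,0,0]
After op 13 (push 3): stack=[0,3] mem=[0,11,0,0]
After op 14 (-): stack=[-3] mem=[0,11,0,0]

Answer: 0 11 0 0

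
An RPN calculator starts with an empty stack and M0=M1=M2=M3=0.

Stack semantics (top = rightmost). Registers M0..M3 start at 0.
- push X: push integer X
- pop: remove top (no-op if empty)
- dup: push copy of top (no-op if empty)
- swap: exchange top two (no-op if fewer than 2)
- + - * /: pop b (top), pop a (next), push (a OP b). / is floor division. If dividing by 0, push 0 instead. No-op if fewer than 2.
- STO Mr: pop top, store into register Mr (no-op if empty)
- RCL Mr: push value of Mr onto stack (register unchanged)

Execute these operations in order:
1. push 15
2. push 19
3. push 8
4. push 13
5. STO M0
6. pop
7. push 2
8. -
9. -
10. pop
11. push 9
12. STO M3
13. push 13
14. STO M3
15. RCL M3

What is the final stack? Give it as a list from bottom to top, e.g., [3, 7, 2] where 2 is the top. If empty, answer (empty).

After op 1 (push 15): stack=[15] mem=[0,0,0,0]
After op 2 (push 19): stack=[15,19] mem=[0,0,0,0]
After op 3 (push 8): stack=[15,19,8] mem=[0,0,0,0]
After op 4 (push 13): stack=[15,19,8,13] mem=[0,0,0,0]
After op 5 (STO M0): stack=[15,19,8] mem=[13,0,0,0]
After op 6 (pop): stack=[15,19] mem=[13,0,0,0]
After op 7 (push 2): stack=[15,19,2] mem=[13,0,0,0]
After op 8 (-): stack=[15,17] mem=[13,0,0,0]
After op 9 (-): stack=[-2] mem=[13,0,0,0]
After op 10 (pop): stack=[empty] mem=[13,0,0,0]
After op 11 (push 9): stack=[9] mem=[13,0,0,0]
After op 12 (STO M3): stack=[empty] mem=[13,0,0,9]
After op 13 (push 13): stack=[13] mem=[13,0,0,9]
After op 14 (STO M3): stack=[empty] mem=[13,0,0,13]
After op 15 (RCL M3): stack=[13] mem=[13,0,0,13]

Answer: [13]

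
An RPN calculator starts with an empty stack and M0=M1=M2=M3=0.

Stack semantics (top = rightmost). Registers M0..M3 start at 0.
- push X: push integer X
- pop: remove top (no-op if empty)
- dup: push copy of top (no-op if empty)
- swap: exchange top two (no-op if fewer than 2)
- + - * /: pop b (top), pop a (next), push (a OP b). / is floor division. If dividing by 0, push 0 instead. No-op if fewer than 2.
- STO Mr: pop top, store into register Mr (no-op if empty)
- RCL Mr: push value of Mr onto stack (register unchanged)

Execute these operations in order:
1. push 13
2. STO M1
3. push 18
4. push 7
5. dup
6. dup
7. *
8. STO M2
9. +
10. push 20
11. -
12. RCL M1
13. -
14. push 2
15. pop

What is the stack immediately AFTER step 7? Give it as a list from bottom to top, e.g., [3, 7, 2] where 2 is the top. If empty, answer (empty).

After op 1 (push 13): stack=[13] mem=[0,0,0,0]
After op 2 (STO M1): stack=[empty] mem=[0,13,0,0]
After op 3 (push 18): stack=[18] mem=[0,13,0,0]
After op 4 (push 7): stack=[18,7] mem=[0,13,0,0]
After op 5 (dup): stack=[18,7,7] mem=[0,13,0,0]
After op 6 (dup): stack=[18,7,7,7] mem=[0,13,0,0]
After op 7 (*): stack=[18,7,49] mem=[0,13,0,0]

[18, 7, 49]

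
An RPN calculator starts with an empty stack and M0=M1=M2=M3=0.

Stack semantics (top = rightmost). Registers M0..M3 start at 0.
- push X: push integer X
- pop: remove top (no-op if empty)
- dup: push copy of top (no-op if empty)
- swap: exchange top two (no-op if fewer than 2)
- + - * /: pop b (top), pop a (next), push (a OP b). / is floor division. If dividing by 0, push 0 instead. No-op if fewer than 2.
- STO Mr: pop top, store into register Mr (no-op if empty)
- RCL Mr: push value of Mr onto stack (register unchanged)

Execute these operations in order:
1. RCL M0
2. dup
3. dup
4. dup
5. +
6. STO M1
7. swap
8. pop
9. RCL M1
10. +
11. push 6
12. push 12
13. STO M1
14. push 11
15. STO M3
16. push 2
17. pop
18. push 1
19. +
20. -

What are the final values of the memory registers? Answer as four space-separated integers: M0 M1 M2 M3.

Answer: 0 12 0 11

Derivation:
After op 1 (RCL M0): stack=[0] mem=[0,0,0,0]
After op 2 (dup): stack=[0,0] mem=[0,0,0,0]
After op 3 (dup): stack=[0,0,0] mem=[0,0,0,0]
After op 4 (dup): stack=[0,0,0,0] mem=[0,0,0,0]
After op 5 (+): stack=[0,0,0] mem=[0,0,0,0]
After op 6 (STO M1): stack=[0,0] mem=[0,0,0,0]
After op 7 (swap): stack=[0,0] mem=[0,0,0,0]
After op 8 (pop): stack=[0] mem=[0,0,0,0]
After op 9 (RCL M1): stack=[0,0] mem=[0,0,0,0]
After op 10 (+): stack=[0] mem=[0,0,0,0]
After op 11 (push 6): stack=[0,6] mem=[0,0,0,0]
After op 12 (push 12): stack=[0,6,12] mem=[0,0,0,0]
After op 13 (STO M1): stack=[0,6] mem=[0,12,0,0]
After op 14 (push 11): stack=[0,6,11] mem=[0,12,0,0]
After op 15 (STO M3): stack=[0,6] mem=[0,12,0,11]
After op 16 (push 2): stack=[0,6,2] mem=[0,12,0,11]
After op 17 (pop): stack=[0,6] mem=[0,12,0,11]
After op 18 (push 1): stack=[0,6,1] mem=[0,12,0,11]
After op 19 (+): stack=[0,7] mem=[0,12,0,11]
After op 20 (-): stack=[-7] mem=[0,12,0,11]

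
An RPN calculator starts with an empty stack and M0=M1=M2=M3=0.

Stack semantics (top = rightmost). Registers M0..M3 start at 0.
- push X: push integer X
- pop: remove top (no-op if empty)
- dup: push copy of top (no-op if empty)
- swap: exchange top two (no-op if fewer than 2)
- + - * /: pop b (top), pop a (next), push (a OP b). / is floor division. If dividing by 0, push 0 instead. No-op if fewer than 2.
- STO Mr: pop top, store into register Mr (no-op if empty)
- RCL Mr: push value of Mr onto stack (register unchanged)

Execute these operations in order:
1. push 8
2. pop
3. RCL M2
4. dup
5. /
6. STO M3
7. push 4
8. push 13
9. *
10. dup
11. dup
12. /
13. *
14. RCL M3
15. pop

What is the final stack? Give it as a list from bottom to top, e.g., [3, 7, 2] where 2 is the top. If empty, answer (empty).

Answer: [52]

Derivation:
After op 1 (push 8): stack=[8] mem=[0,0,0,0]
After op 2 (pop): stack=[empty] mem=[0,0,0,0]
After op 3 (RCL M2): stack=[0] mem=[0,0,0,0]
After op 4 (dup): stack=[0,0] mem=[0,0,0,0]
After op 5 (/): stack=[0] mem=[0,0,0,0]
After op 6 (STO M3): stack=[empty] mem=[0,0,0,0]
After op 7 (push 4): stack=[4] mem=[0,0,0,0]
After op 8 (push 13): stack=[4,13] mem=[0,0,0,0]
After op 9 (*): stack=[52] mem=[0,0,0,0]
After op 10 (dup): stack=[52,52] mem=[0,0,0,0]
After op 11 (dup): stack=[52,52,52] mem=[0,0,0,0]
After op 12 (/): stack=[52,1] mem=[0,0,0,0]
After op 13 (*): stack=[52] mem=[0,0,0,0]
After op 14 (RCL M3): stack=[52,0] mem=[0,0,0,0]
After op 15 (pop): stack=[52] mem=[0,0,0,0]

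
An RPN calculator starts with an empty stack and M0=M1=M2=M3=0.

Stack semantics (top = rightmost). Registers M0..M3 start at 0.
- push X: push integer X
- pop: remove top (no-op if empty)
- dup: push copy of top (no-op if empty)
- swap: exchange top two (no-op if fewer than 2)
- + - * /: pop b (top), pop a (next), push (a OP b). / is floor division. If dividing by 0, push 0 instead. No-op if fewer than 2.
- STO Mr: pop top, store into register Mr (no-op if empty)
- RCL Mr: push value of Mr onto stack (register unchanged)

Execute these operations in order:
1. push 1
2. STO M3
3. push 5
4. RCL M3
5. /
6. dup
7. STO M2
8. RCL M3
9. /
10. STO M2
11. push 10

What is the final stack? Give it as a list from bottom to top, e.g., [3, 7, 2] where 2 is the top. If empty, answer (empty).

After op 1 (push 1): stack=[1] mem=[0,0,0,0]
After op 2 (STO M3): stack=[empty] mem=[0,0,0,1]
After op 3 (push 5): stack=[5] mem=[0,0,0,1]
After op 4 (RCL M3): stack=[5,1] mem=[0,0,0,1]
After op 5 (/): stack=[5] mem=[0,0,0,1]
After op 6 (dup): stack=[5,5] mem=[0,0,0,1]
After op 7 (STO M2): stack=[5] mem=[0,0,5,1]
After op 8 (RCL M3): stack=[5,1] mem=[0,0,5,1]
After op 9 (/): stack=[5] mem=[0,0,5,1]
After op 10 (STO M2): stack=[empty] mem=[0,0,5,1]
After op 11 (push 10): stack=[10] mem=[0,0,5,1]

Answer: [10]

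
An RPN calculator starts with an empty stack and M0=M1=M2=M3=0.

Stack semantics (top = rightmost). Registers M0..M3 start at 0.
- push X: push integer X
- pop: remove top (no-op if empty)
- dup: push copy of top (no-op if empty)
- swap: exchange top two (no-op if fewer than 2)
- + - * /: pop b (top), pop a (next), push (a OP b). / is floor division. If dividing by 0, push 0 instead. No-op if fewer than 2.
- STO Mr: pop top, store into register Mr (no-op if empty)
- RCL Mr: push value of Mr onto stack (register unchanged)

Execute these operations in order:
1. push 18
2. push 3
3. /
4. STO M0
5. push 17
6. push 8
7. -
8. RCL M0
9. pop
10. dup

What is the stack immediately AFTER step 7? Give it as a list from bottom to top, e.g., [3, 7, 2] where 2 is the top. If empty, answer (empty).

After op 1 (push 18): stack=[18] mem=[0,0,0,0]
After op 2 (push 3): stack=[18,3] mem=[0,0,0,0]
After op 3 (/): stack=[6] mem=[0,0,0,0]
After op 4 (STO M0): stack=[empty] mem=[6,0,0,0]
After op 5 (push 17): stack=[17] mem=[6,0,0,0]
After op 6 (push 8): stack=[17,8] mem=[6,0,0,0]
After op 7 (-): stack=[9] mem=[6,0,0,0]

[9]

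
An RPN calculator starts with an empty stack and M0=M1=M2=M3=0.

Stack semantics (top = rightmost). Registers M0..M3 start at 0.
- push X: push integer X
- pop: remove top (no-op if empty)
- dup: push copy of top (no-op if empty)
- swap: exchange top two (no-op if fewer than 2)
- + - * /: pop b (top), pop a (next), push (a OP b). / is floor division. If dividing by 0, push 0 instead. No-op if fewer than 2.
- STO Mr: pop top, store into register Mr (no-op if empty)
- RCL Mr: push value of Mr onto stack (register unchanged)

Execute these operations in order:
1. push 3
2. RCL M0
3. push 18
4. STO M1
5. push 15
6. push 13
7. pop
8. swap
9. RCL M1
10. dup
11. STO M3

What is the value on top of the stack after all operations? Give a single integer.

After op 1 (push 3): stack=[3] mem=[0,0,0,0]
After op 2 (RCL M0): stack=[3,0] mem=[0,0,0,0]
After op 3 (push 18): stack=[3,0,18] mem=[0,0,0,0]
After op 4 (STO M1): stack=[3,0] mem=[0,18,0,0]
After op 5 (push 15): stack=[3,0,15] mem=[0,18,0,0]
After op 6 (push 13): stack=[3,0,15,13] mem=[0,18,0,0]
After op 7 (pop): stack=[3,0,15] mem=[0,18,0,0]
After op 8 (swap): stack=[3,15,0] mem=[0,18,0,0]
After op 9 (RCL M1): stack=[3,15,0,18] mem=[0,18,0,0]
After op 10 (dup): stack=[3,15,0,18,18] mem=[0,18,0,0]
After op 11 (STO M3): stack=[3,15,0,18] mem=[0,18,0,18]

Answer: 18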